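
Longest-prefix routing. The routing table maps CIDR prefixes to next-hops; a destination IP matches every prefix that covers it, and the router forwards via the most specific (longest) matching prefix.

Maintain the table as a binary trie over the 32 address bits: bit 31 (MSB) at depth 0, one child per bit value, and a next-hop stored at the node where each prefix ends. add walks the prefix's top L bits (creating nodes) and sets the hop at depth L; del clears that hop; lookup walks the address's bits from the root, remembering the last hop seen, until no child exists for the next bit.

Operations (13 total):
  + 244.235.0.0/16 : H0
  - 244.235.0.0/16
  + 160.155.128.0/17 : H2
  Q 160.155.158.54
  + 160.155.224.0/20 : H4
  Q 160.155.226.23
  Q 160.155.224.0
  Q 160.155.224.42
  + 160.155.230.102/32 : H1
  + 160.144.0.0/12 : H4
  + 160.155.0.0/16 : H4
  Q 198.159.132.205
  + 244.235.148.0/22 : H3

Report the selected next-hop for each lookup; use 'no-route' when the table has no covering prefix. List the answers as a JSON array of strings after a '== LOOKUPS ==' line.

Process each operation:
  + 244.235.0.0/16 (H0) depth=16
  - 244.235.0.0/16 clear@16
  + 160.155.128.0/17 (H2) depth=17
  ? 160.155.158.54  path d0:-→d1:-→d2:-→d3:-→d4:-→d5:-→d6:-→d7:-→d8:-→d9:-→d10:-→d11:-→d12:-→d13:-→d14:-→d15:-→d16:-→d17:H2  best=H2
  + 160.155.224.0/20 (H4) depth=20
  ? 160.155.226.23  path d0:-→d1:-→d2:-→d3:-→d4:-→d5:-→d6:-→d7:-→d8:-→d9:-→d10:-→d11:-→d12:-→d13:-→d14:-→d15:-→d16:-→d17:H2→d18:-→d19:-→d20:H4  best=H4
  ? 160.155.224.0  path d0:-→d1:-→d2:-→d3:-→d4:-→d5:-→d6:-→d7:-→d8:-→d9:-→d10:-→d11:-→d12:-→d13:-→d14:-→d15:-→d16:-→d17:H2→d18:-→d19:-→d20:H4  best=H4
  ? 160.155.224.42  path d0:-→d1:-→d2:-→d3:-→d4:-→d5:-→d6:-→d7:-→d8:-→d9:-→d10:-→d11:-→d12:-→d13:-→d14:-→d15:-→d16:-→d17:H2→d18:-→d19:-→d20:H4  best=H4
  + 160.155.230.102/32 (H1) depth=32
  + 160.144.0.0/12 (H4) depth=12
  + 160.155.0.0/16 (H4) depth=16
  ? 198.159.132.205  path d0:-→d1:-→d2:-  best=no-route
  + 244.235.148.0/22 (H3) depth=22

== LOOKUPS ==
["H2","H4","H4","H4","no-route"]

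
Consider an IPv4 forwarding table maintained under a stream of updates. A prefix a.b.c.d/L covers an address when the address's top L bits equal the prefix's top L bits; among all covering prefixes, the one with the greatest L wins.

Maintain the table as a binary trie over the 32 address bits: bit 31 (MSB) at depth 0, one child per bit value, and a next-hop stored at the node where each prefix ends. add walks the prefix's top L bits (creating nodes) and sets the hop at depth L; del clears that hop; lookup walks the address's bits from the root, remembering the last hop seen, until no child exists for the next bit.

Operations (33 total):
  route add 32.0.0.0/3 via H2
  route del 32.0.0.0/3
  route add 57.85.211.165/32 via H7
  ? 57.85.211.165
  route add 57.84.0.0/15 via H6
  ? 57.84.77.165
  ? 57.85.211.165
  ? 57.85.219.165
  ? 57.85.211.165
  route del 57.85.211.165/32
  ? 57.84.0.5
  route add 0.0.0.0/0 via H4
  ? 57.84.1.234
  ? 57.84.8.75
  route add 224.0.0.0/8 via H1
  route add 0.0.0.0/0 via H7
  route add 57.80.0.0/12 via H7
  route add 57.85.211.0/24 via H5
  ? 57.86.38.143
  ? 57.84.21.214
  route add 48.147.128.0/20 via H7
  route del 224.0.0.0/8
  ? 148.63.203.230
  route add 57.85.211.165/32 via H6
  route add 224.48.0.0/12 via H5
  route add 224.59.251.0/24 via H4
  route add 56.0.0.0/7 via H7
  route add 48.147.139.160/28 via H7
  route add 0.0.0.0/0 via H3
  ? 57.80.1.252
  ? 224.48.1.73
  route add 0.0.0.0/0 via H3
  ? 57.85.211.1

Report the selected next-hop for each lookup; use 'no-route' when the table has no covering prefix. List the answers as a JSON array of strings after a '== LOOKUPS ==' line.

Process each operation:
  + 32.0.0.0/3 (H2) depth=3
  del 32.0.0.0/3 (clear depth 3)
  + 57.85.211.165/32 (H7) depth=32
  lookup 57.85.211.165: bits 00111001010101011101001110100101 walk d0:-→d1:-→d2:-→d3:-→d4:-→d5:-→d6:-→d7:-→d8:-→d9:-→d10:-→d11:-→d12:-→d13:-→d14:-→d15:-→d16:-→d17:-→d18:-→d19:-→d20:-→d21:-→d22:-→d23:-→d24:-→d25:-→d26:-→d27:-→d28:-→d29:-→d30:-→d31:-→d32:H7 -> H7
  + 57.84.0.0/15 (H6) depth=15
  lookup 57.84.77.165: bits 001110010101010 walk d0:-→d1:-→d2:-→d3:-→d4:-→d5:-→d6:-→d7:-→d8:-→d9:-→d10:-→d11:-→d12:-→d13:-→d14:-→d15:H6 -> H6
  lookup 57.85.211.165: bits 00111001010101011101001110100101 walk d0:-→d1:-→d2:-→d3:-→d4:-→d5:-→d6:-→d7:-→d8:-→d9:-→d10:-→d11:-→d12:-→d13:-→d14:-→d15:H6→d16:-→d17:-→d18:-→d19:-→d20:-→d21:-→d22:-→d23:-→d24:-→d25:-→d26:-→d27:-→d28:-→d29:-→d30:-→d31:-→d32:H7 -> H7
  lookup 57.85.219.165: bits 00111001010101011101 walk d0:-→d1:-→d2:-→d3:-→d4:-→d5:-→d6:-→d7:-→d8:-→d9:-→d10:-→d11:-→d12:-→d13:-→d14:-→d15:H6→d16:-→d17:-→d18:-→d19:-→d20:- -> H6
  lookup 57.85.211.165: bits 00111001010101011101001110100101 walk d0:-→d1:-→d2:-→d3:-→d4:-→d5:-→d6:-→d7:-→d8:-→d9:-→d10:-→d11:-→d12:-→d13:-→d14:-→d15:H6→d16:-→d17:-→d18:-→d19:-→d20:-→d21:-→d22:-→d23:-→d24:-→d25:-→d26:-→d27:-→d28:-→d29:-→d30:-→d31:-→d32:H7 -> H7
  del 57.85.211.165/32 (clear depth 32)
  lookup 57.84.0.5: bits 001110010101010 walk d0:-→d1:-→d2:-→d3:-→d4:-→d5:-→d6:-→d7:-→d8:-→d9:-→d10:-→d11:-→d12:-→d13:-→d14:-→d15:H6 -> H6
  + 0.0.0.0/0 (H4) depth=0
  lookup 57.84.1.234: bits 001110010101010 walk d0:H4→d1:-→d2:-→d3:-→d4:-→d5:-→d6:-→d7:-→d8:-→d9:-→d10:-→d11:-→d12:-→d13:-→d14:-→d15:H6 -> H6
  lookup 57.84.8.75: bits 001110010101010 walk d0:H4→d1:-→d2:-→d3:-→d4:-→d5:-→d6:-→d7:-→d8:-→d9:-→d10:-→d11:-→d12:-→d13:-→d14:-→d15:H6 -> H6
  + 224.0.0.0/8 (H1) depth=8
  + 0.0.0.0/0 (H7) depth=0
  + 57.80.0.0/12 (H7) depth=12
  + 57.85.211.0/24 (H5) depth=24
  lookup 57.86.38.143: bits 00111001010101 walk d0:H7→d1:-→d2:-→d3:-→d4:-→d5:-→d6:-→d7:-→d8:-→d9:-→d10:-→d11:-→d12:H7→d13:-→d14:- -> H7
  lookup 57.84.21.214: bits 001110010101010 walk d0:H7→d1:-→d2:-→d3:-→d4:-→d5:-→d6:-→d7:-→d8:-→d9:-→d10:-→d11:-→d12:H7→d13:-→d14:-→d15:H6 -> H6
  + 48.147.128.0/20 (H7) depth=20
  del 224.0.0.0/8 (clear depth 8)
  lookup 148.63.203.230: bits 1 walk d0:H7→d1:- -> H7
  + 57.85.211.165/32 (H6) depth=32
  + 224.48.0.0/12 (H5) depth=12
  + 224.59.251.0/24 (H4) depth=24
  + 56.0.0.0/7 (H7) depth=7
  + 48.147.139.160/28 (H7) depth=28
  + 0.0.0.0/0 (H3) depth=0
  lookup 57.80.1.252: bits 0011100101010 walk d0:H3→d1:-→d2:-→d3:-→d4:-→d5:-→d6:-→d7:H7→d8:-→d9:-→d10:-→d11:-→d12:H7→d13:- -> H7
  lookup 224.48.1.73: bits 111000000011 walk d0:H3→d1:-→d2:-→d3:-→d4:-→d5:-→d6:-→d7:-→d8:-→d9:-→d10:-→d11:-→d12:H5 -> H5
  + 0.0.0.0/0 (H3) depth=0
  lookup 57.85.211.1: bits 001110010101010111010011 walk d0:H3→d1:-→d2:-→d3:-→d4:-→d5:-→d6:-→d7:H7→d8:-→d9:-→d10:-→d11:-→d12:H7→d13:-→d14:-→d15:H6→d16:-→d17:-→d18:-→d19:-→d20:-→d21:-→d22:-→d23:-→d24:H5 -> H5

== LOOKUPS ==
["H7","H6","H7","H6","H7","H6","H6","H6","H7","H6","H7","H7","H5","H5"]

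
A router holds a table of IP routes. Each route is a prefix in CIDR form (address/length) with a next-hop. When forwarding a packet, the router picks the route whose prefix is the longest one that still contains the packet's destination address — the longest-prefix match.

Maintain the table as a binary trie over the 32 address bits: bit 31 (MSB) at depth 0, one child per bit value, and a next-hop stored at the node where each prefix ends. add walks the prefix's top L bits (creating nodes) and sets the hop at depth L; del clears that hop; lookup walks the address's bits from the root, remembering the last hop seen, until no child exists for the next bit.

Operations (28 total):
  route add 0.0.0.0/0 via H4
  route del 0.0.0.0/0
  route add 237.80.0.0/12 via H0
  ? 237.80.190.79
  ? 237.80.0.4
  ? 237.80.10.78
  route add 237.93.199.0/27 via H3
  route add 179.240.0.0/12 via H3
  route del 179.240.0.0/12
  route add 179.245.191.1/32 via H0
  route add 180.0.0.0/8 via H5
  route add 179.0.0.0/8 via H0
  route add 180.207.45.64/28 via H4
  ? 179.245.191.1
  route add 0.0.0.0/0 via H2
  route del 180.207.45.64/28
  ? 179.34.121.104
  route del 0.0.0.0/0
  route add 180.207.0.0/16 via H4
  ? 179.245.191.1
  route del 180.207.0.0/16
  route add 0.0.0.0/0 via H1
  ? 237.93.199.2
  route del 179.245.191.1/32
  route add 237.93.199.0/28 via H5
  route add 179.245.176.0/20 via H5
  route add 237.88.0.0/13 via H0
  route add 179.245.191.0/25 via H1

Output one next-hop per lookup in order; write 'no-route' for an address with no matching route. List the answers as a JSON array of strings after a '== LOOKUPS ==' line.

Trace:
  add 0.0.0.0/0 -> H4 at depth 0
  del 0.0.0.0/0 (clear depth 0)
  add 237.80.0.0/12 -> H0 at depth 12
  Q 237.80.190.79: descend 111011010101 ; hops seen [H0] ; pick H0
  Q 237.80.0.4: descend 111011010101 ; hops seen [H0] ; pick H0
  Q 237.80.10.78: descend 111011010101 ; hops seen [H0] ; pick H0
  add 237.93.199.0/27 -> H3 at depth 27
  add 179.240.0.0/12 -> H3 at depth 12
  del 179.240.0.0/12 (clear depth 12)
  add 179.245.191.1/32 -> H0 at depth 32
  add 180.0.0.0/8 -> H5 at depth 8
  add 179.0.0.0/8 -> H0 at depth 8
  add 180.207.45.64/28 -> H4 at depth 28
  Q 179.245.191.1: descend 10110011111101011011111100000001 ; hops seen [H0,H0] ; pick H0
  add 0.0.0.0/0 -> H2 at depth 0
  del 180.207.45.64/28 (clear depth 28)
  Q 179.34.121.104: descend 10110011 ; hops seen [H2,H0] ; pick H0
  del 0.0.0.0/0 (clear depth 0)
  add 180.207.0.0/16 -> H4 at depth 16
  Q 179.245.191.1: descend 10110011111101011011111100000001 ; hops seen [H0,H0] ; pick H0
  del 180.207.0.0/16 (clear depth 16)
  add 0.0.0.0/0 -> H1 at depth 0
  Q 237.93.199.2: descend 111011010101110111000111000 ; hops seen [H1,H0,H3] ; pick H3
  del 179.245.191.1/32 (clear depth 32)
  add 237.93.199.0/28 -> H5 at depth 28
  add 179.245.176.0/20 -> H5 at depth 20
  add 237.88.0.0/13 -> H0 at depth 13
  add 179.245.191.0/25 -> H1 at depth 25

== LOOKUPS ==
["H0","H0","H0","H0","H0","H0","H3"]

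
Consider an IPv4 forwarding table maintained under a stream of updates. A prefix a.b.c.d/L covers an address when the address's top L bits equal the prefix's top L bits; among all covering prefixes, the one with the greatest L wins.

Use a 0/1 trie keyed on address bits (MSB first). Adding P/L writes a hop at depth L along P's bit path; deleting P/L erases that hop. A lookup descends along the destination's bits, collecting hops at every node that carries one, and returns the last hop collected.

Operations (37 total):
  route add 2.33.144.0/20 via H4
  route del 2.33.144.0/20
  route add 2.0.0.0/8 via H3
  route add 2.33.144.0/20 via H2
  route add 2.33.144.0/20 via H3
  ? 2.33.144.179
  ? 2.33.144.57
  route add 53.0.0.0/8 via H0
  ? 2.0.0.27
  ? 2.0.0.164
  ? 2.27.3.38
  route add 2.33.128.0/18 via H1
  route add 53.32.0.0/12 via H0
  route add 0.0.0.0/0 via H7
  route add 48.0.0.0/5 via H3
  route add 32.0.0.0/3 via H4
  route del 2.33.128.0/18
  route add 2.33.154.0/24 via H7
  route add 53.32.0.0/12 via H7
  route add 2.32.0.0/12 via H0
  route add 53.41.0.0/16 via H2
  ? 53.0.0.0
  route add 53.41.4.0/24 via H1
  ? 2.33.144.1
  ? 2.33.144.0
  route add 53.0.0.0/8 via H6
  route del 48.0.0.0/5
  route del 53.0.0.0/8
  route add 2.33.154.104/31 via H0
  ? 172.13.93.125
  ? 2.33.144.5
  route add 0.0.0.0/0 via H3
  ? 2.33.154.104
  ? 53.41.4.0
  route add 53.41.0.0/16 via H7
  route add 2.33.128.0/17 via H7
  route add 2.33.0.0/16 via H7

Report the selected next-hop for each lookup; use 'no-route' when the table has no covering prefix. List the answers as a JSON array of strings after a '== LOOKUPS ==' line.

Trace:
  + 2.33.144.0/20 (H4) depth=20
  - 2.33.144.0/20 clear@20
  + 2.0.0.0/8 (H3) depth=8
  + 2.33.144.0/20 (H2) depth=20
  + 2.33.144.0/20 (H3) depth=20
  ? 2.33.144.179  path d0:-→d1:-→d2:-→d3:-→d4:-→d5:-→d6:-→d7:-→d8:H3→d9:-→d10:-→d11:-→d12:-→d13:-→d14:-→d15:-→d16:-→d17:-→d18:-→d19:-→d20:H3  best=H3
  ? 2.33.144.57  path d0:-→d1:-→d2:-→d3:-→d4:-→d5:-→d6:-→d7:-→d8:H3→d9:-→d10:-→d11:-→d12:-→d13:-→d14:-→d15:-→d16:-→d17:-→d18:-→d19:-→d20:H3  best=H3
  + 53.0.0.0/8 (H0) depth=8
  ? 2.0.0.27  path d0:-→d1:-→d2:-→d3:-→d4:-→d5:-→d6:-→d7:-→d8:H3→d9:-→d10:-  best=H3
  ? 2.0.0.164  path d0:-→d1:-→d2:-→d3:-→d4:-→d5:-→d6:-→d7:-→d8:H3→d9:-→d10:-  best=H3
  ? 2.27.3.38  path d0:-→d1:-→d2:-→d3:-→d4:-→d5:-→d6:-→d7:-→d8:H3→d9:-→d10:-  best=H3
  + 2.33.128.0/18 (H1) depth=18
  + 53.32.0.0/12 (H0) depth=12
  + 0.0.0.0/0 (H7) depth=0
  + 48.0.0.0/5 (H3) depth=5
  + 32.0.0.0/3 (H4) depth=3
  - 2.33.128.0/18 clear@18
  + 2.33.154.0/24 (H7) depth=24
  + 53.32.0.0/12 (H7) depth=12
  + 2.32.0.0/12 (H0) depth=12
  + 53.41.0.0/16 (H2) depth=16
  ? 53.0.0.0  path d0:H7→d1:-→d2:-→d3:H4→d4:-→d5:H3→d6:-→d7:-→d8:H0→d9:-→d10:-  best=H0
  + 53.41.4.0/24 (H1) depth=24
  ? 2.33.144.1  path d0:H7→d1:-→d2:-→d3:-→d4:-→d5:-→d6:-→d7:-→d8:H3→d9:-→d10:-→d11:-→d12:H0→d13:-→d14:-→d15:-→d16:-→d17:-→d18:-→d19:-→d20:H3  best=H3
  ? 2.33.144.0  path d0:H7→d1:-→d2:-→d3:-→d4:-→d5:-→d6:-→d7:-→d8:H3→d9:-→d10:-→d11:-→d12:H0→d13:-→d14:-→d15:-→d16:-→d17:-→d18:-→d19:-→d20:H3  best=H3
  + 53.0.0.0/8 (H6) depth=8
  - 48.0.0.0/5 clear@5
  - 53.0.0.0/8 clear@8
  + 2.33.154.104/31 (H0) depth=31
  ? 172.13.93.125  path d0:H7  best=H7
  ? 2.33.144.5  path d0:H7→d1:-→d2:-→d3:-→d4:-→d5:-→d6:-→d7:-→d8:H3→d9:-→d10:-→d11:-→d12:H0→d13:-→d14:-→d15:-→d16:-→d17:-→d18:-→d19:-→d20:H3  best=H3
  + 0.0.0.0/0 (H3) depth=0
  ? 2.33.154.104  path d0:H3→d1:-→d2:-→d3:-→d4:-→d5:-→d6:-→d7:-→d8:H3→d9:-→d10:-→d11:-→d12:H0→d13:-→d14:-→d15:-→d16:-→d17:-→d18:-→d19:-→d20:H3→d21:-→d22:-→d23:-→d24:H7→d25:-→d26:-→d27:-→d28:-→d29:-→d30:-→d31:H0  best=H0
  ? 53.41.4.0  path d0:H3→d1:-→d2:-→d3:H4→d4:-→d5:-→d6:-→d7:-→d8:-→d9:-→d10:-→d11:-→d12:H7→d13:-→d14:-→d15:-→d16:H2→d17:-→d18:-→d19:-→d20:-→d21:-→d22:-→d23:-→d24:H1  best=H1
  + 53.41.0.0/16 (H7) depth=16
  + 2.33.128.0/17 (H7) depth=17
  + 2.33.0.0/16 (H7) depth=16

== LOOKUPS ==
["H3","H3","H3","H3","H3","H0","H3","H3","H7","H3","H0","H1"]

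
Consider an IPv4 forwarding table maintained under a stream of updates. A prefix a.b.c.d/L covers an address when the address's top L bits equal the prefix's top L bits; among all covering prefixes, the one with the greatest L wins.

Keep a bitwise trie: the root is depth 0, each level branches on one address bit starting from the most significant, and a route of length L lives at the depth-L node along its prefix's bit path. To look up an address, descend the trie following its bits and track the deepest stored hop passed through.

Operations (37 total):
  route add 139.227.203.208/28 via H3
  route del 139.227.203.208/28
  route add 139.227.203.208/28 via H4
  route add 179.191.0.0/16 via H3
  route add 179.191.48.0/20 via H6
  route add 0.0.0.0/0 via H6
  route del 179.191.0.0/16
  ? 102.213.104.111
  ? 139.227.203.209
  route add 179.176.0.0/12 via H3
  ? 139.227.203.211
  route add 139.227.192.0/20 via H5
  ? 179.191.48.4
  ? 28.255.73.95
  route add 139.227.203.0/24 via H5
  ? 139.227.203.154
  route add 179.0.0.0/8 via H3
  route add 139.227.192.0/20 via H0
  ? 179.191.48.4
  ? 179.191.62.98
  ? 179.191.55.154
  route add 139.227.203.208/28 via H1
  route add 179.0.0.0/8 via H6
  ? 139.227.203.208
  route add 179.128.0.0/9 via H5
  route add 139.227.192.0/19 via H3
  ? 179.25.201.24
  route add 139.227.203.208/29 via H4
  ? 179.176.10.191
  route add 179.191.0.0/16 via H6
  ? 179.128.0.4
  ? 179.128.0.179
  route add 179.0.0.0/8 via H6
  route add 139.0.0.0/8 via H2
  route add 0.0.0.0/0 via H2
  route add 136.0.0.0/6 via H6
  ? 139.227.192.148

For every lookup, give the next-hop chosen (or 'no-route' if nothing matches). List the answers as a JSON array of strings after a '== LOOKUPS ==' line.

Trace:
  + 139.227.203.208/28 (H3) depth=28
  - 139.227.203.208/28 clear@28
  + 139.227.203.208/28 (H4) depth=28
  + 179.191.0.0/16 (H3) depth=16
  + 179.191.48.0/20 (H6) depth=20
  + 0.0.0.0/0 (H6) depth=0
  - 179.191.0.0/16 clear@16
  Q 102.213.104.111: descend ε ; hops seen [H6] ; pick H6
  Q 139.227.203.209: descend 1000101111100011110010111101 ; hops seen [H6,H4] ; pick H4
  + 179.176.0.0/12 (H3) depth=12
  Q 139.227.203.211: descend 1000101111100011110010111101 ; hops seen [H6,H4] ; pick H4
  + 139.227.192.0/20 (H5) depth=20
  Q 179.191.48.4: descend 10110011101111110011 ; hops seen [H6,H3,H6] ; pick H6
  Q 28.255.73.95: descend ε ; hops seen [H6] ; pick H6
  + 139.227.203.0/24 (H5) depth=24
  Q 139.227.203.154: descend 1000101111100011110010111 ; hops seen [H6,H5,H5] ; pick H5
  + 179.0.0.0/8 (H3) depth=8
  + 139.227.192.0/20 (H0) depth=20
  Q 179.191.48.4: descend 10110011101111110011 ; hops seen [H6,H3,H3,H6] ; pick H6
  Q 179.191.62.98: descend 10110011101111110011 ; hops seen [H6,H3,H3,H6] ; pick H6
  Q 179.191.55.154: descend 10110011101111110011 ; hops seen [H6,H3,H3,H6] ; pick H6
  + 139.227.203.208/28 (H1) depth=28
  + 179.0.0.0/8 (H6) depth=8
  Q 139.227.203.208: descend 1000101111100011110010111101 ; hops seen [H6,H0,H5,H1] ; pick H1
  + 179.128.0.0/9 (H5) depth=9
  + 139.227.192.0/19 (H3) depth=19
  Q 179.25.201.24: descend 10110011 ; hops seen [H6,H6] ; pick H6
  + 139.227.203.208/29 (H4) depth=29
  Q 179.176.10.191: descend 101100111011 ; hops seen [H6,H6,H5,H3] ; pick H3
  + 179.191.0.0/16 (H6) depth=16
  Q 179.128.0.4: descend 1011001110 ; hops seen [H6,H6,H5] ; pick H5
  Q 179.128.0.179: descend 1011001110 ; hops seen [H6,H6,H5] ; pick H5
  + 179.0.0.0/8 (H6) depth=8
  + 139.0.0.0/8 (H2) depth=8
  + 0.0.0.0/0 (H2) depth=0
  + 136.0.0.0/6 (H6) depth=6
  Q 139.227.192.148: descend 10001011111000111100 ; hops seen [H2,H6,H2,H3,H0] ; pick H0

== LOOKUPS ==
["H6","H4","H4","H6","H6","H5","H6","H6","H6","H1","H6","H3","H5","H5","H0"]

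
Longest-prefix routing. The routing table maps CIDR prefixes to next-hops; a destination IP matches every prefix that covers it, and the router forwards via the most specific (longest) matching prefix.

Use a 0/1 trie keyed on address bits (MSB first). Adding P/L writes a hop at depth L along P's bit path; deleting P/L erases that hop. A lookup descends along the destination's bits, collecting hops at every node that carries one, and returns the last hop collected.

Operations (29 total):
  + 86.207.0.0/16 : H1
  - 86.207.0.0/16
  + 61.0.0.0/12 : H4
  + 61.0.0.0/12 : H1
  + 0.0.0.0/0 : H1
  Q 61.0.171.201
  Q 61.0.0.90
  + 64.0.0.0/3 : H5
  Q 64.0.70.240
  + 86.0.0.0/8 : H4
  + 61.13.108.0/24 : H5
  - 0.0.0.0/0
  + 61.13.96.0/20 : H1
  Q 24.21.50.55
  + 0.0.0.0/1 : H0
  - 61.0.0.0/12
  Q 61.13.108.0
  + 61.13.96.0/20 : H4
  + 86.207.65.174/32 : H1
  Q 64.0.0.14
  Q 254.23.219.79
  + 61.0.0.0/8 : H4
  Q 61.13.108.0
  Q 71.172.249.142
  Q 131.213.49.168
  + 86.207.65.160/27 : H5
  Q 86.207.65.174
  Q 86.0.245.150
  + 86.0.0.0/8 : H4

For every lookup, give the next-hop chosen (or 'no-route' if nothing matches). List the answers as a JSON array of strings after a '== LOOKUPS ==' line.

Process each operation:
  add 86.207.0.0/16 -> H1 at depth 16
  - 86.207.0.0/16 clear@16
  add 61.0.0.0/12 -> H4 at depth 12
  add 61.0.0.0/12 -> H1 at depth 12
  add 0.0.0.0/0 -> H1 at depth 0
  lookup 61.0.171.201: bits 001111010000 walk d0:H1→d1:-→d2:-→d3:-→d4:-→d5:-→d6:-→d7:-→d8:-→d9:-→d10:-→d11:-→d12:H1 -> H1
  lookup 61.0.0.90: bits 001111010000 walk d0:H1→d1:-→d2:-→d3:-→d4:-→d5:-→d6:-→d7:-→d8:-→d9:-→d10:-→d11:-→d12:H1 -> H1
  add 64.0.0.0/3 -> H5 at depth 3
  lookup 64.0.70.240: bits 010 walk d0:H1→d1:-→d2:-→d3:H5 -> H5
  add 86.0.0.0/8 -> H4 at depth 8
  add 61.13.108.0/24 -> H5 at depth 24
  - 0.0.0.0/0 clear@0
  add 61.13.96.0/20 -> H1 at depth 20
  lookup 24.21.50.55: bits 00 walk d0:-→d1:-→d2:- -> no-route
  add 0.0.0.0/1 -> H0 at depth 1
  - 61.0.0.0/12 clear@12
  lookup 61.13.108.0: bits 001111010000110101101100 walk d0:-→d1:H0→d2:-→d3:-→d4:-→d5:-→d6:-→d7:-→d8:-→d9:-→d10:-→d11:-→d12:-→d13:-→d14:-→d15:-→d16:-→d17:-→d18:-→d19:-→d20:H1→d21:-→d22:-→d23:-→d24:H5 -> H5
  add 61.13.96.0/20 -> H4 at depth 20
  add 86.207.65.174/32 -> H1 at depth 32
  lookup 64.0.0.14: bits 010 walk d0:-→d1:H0→d2:-→d3:H5 -> H5
  lookup 254.23.219.79: bits ε walk d0:- -> no-route
  add 61.0.0.0/8 -> H4 at depth 8
  lookup 61.13.108.0: bits 001111010000110101101100 walk d0:-→d1:H0→d2:-→d3:-→d4:-→d5:-→d6:-→d7:-→d8:H4→d9:-→d10:-→d11:-→d12:-→d13:-→d14:-→d15:-→d16:-→d17:-→d18:-→d19:-→d20:H4→d21:-→d22:-→d23:-→d24:H5 -> H5
  lookup 71.172.249.142: bits 010 walk d0:-→d1:H0→d2:-→d3:H5 -> H5
  lookup 131.213.49.168: bits ε walk d0:- -> no-route
  add 86.207.65.160/27 -> H5 at depth 27
  lookup 86.207.65.174: bits 01010110110011110100000110101110 walk d0:-→d1:H0→d2:-→d3:H5→d4:-→d5:-→d6:-→d7:-→d8:H4→d9:-→d10:-→d11:-→d12:-→d13:-→d14:-→d15:-→d16:-→d17:-→d18:-→d19:-→d20:-→d21:-→d22:-→d23:-→d24:-→d25:-→d26:-→d27:H5→d28:-→d29:-→d30:-→d31:-→d32:H1 -> H1
  lookup 86.0.245.150: bits 01010110 walk d0:-→d1:H0→d2:-→d3:H5→d4:-→d5:-→d6:-→d7:-→d8:H4 -> H4
  add 86.0.0.0/8 -> H4 at depth 8

== LOOKUPS ==
["H1","H1","H5","no-route","H5","H5","no-route","H5","H5","no-route","H1","H4"]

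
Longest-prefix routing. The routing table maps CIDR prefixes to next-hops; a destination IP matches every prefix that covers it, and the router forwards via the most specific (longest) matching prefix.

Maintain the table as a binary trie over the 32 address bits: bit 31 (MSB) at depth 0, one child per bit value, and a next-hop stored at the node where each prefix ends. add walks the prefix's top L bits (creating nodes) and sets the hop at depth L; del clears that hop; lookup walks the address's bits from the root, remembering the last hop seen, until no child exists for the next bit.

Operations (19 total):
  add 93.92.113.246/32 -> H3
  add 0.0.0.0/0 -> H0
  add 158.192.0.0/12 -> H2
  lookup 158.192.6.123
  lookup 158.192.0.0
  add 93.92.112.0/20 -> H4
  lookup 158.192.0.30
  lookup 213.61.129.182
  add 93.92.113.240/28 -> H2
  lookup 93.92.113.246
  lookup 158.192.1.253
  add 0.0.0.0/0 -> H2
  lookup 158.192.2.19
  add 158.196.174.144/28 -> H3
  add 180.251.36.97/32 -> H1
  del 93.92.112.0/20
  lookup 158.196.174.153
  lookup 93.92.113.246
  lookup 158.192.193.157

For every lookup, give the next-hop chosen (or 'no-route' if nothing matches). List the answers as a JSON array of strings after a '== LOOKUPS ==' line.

Trace:
  add 93.92.113.246/32 -> H3 at depth 32
  add 0.0.0.0/0 -> H0 at depth 0
  add 158.192.0.0/12 -> H2 at depth 12
  ? 158.192.6.123  path d0:H0→d1:-→d2:-→d3:-→d4:-→d5:-→d6:-→d7:-→d8:-→d9:-→d10:-→d11:-→d12:H2  best=H2
  ? 158.192.0.0  path d0:H0→d1:-→d2:-→d3:-→d4:-→d5:-→d6:-→d7:-→d8:-→d9:-→d10:-→d11:-→d12:H2  best=H2
  add 93.92.112.0/20 -> H4 at depth 20
  ? 158.192.0.30  path d0:H0→d1:-→d2:-→d3:-→d4:-→d5:-→d6:-→d7:-→d8:-→d9:-→d10:-→d11:-→d12:H2  best=H2
  ? 213.61.129.182  path d0:H0→d1:-  best=H0
  add 93.92.113.240/28 -> H2 at depth 28
  ? 93.92.113.246  path d0:H0→d1:-→d2:-→d3:-→d4:-→d5:-→d6:-→d7:-→d8:-→d9:-→d10:-→d11:-→d12:-→d13:-→d14:-→d15:-→d16:-→d17:-→d18:-→d19:-→d20:H4→d21:-→d22:-→d23:-→d24:-→d25:-→d26:-→d27:-→d28:H2→d29:-→d30:-→d31:-→d32:H3  best=H3
  ? 158.192.1.253  path d0:H0→d1:-→d2:-→d3:-→d4:-→d5:-→d6:-→d7:-→d8:-→d9:-→d10:-→d11:-→d12:H2  best=H2
  add 0.0.0.0/0 -> H2 at depth 0
  ? 158.192.2.19  path d0:H2→d1:-→d2:-→d3:-→d4:-→d5:-→d6:-→d7:-→d8:-→d9:-→d10:-→d11:-→d12:H2  best=H2
  add 158.196.174.144/28 -> H3 at depth 28
  add 180.251.36.97/32 -> H1 at depth 32
  - 93.92.112.0/20 clear@20
  ? 158.196.174.153  path d0:H2→d1:-→d2:-→d3:-→d4:-→d5:-→d6:-→d7:-→d8:-→d9:-→d10:-→d11:-→d12:H2→d13:-→d14:-→d15:-→d16:-→d17:-→d18:-→d19:-→d20:-→d21:-→d22:-→d23:-→d24:-→d25:-→d26:-→d27:-→d28:H3  best=H3
  ? 93.92.113.246  path d0:H2→d1:-→d2:-→d3:-→d4:-→d5:-→d6:-→d7:-→d8:-→d9:-→d10:-→d11:-→d12:-→d13:-→d14:-→d15:-→d16:-→d17:-→d18:-→d19:-→d20:-→d21:-→d22:-→d23:-→d24:-→d25:-→d26:-→d27:-→d28:H2→d29:-→d30:-→d31:-→d32:H3  best=H3
  ? 158.192.193.157  path d0:H2→d1:-→d2:-→d3:-→d4:-→d5:-→d6:-→d7:-→d8:-→d9:-→d10:-→d11:-→d12:H2→d13:-  best=H2

== LOOKUPS ==
["H2","H2","H2","H0","H3","H2","H2","H3","H3","H2"]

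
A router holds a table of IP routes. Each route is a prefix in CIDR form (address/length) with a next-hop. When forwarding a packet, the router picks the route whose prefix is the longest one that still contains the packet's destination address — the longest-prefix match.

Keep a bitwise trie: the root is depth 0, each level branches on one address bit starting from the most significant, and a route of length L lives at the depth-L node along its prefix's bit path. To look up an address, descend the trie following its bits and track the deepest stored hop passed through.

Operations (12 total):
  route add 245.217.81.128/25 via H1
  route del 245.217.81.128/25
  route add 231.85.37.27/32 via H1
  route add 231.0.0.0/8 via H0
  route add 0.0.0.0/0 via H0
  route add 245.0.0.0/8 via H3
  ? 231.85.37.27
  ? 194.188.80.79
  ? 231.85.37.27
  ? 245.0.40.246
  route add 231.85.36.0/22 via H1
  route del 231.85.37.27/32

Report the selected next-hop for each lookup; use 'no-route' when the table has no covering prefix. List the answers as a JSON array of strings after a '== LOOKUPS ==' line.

Apply in order:
  add 245.217.81.128/25 -> H1 at depth 25
  del 245.217.81.128/25 (clear depth 25)
  add 231.85.37.27/32 -> H1 at depth 32
  add 231.0.0.0/8 -> H0 at depth 8
  add 0.0.0.0/0 -> H0 at depth 0
  add 245.0.0.0/8 -> H3 at depth 8
  ? 231.85.37.27  path d0:H0→d1:-→d2:-→d3:-→d4:-→d5:-→d6:-→d7:-→d8:H0→d9:-→d10:-→d11:-→d12:-→d13:-→d14:-→d15:-→d16:-→d17:-→d18:-→d19:-→d20:-→d21:-→d22:-→d23:-→d24:-→d25:-→d26:-→d27:-→d28:-→d29:-→d30:-→d31:-→d32:H1  best=H1
  ? 194.188.80.79  path d0:H0→d1:-→d2:-  best=H0
  ? 231.85.37.27  path d0:H0→d1:-→d2:-→d3:-→d4:-→d5:-→d6:-→d7:-→d8:H0→d9:-→d10:-→d11:-→d12:-→d13:-→d14:-→d15:-→d16:-→d17:-→d18:-→d19:-→d20:-→d21:-→d22:-→d23:-→d24:-→d25:-→d26:-→d27:-→d28:-→d29:-→d30:-→d31:-→d32:H1  best=H1
  ? 245.0.40.246  path d0:H0→d1:-→d2:-→d3:-→d4:-→d5:-→d6:-→d7:-→d8:H3  best=H3
  add 231.85.36.0/22 -> H1 at depth 22
  del 231.85.37.27/32 (clear depth 32)

== LOOKUPS ==
["H1","H0","H1","H3"]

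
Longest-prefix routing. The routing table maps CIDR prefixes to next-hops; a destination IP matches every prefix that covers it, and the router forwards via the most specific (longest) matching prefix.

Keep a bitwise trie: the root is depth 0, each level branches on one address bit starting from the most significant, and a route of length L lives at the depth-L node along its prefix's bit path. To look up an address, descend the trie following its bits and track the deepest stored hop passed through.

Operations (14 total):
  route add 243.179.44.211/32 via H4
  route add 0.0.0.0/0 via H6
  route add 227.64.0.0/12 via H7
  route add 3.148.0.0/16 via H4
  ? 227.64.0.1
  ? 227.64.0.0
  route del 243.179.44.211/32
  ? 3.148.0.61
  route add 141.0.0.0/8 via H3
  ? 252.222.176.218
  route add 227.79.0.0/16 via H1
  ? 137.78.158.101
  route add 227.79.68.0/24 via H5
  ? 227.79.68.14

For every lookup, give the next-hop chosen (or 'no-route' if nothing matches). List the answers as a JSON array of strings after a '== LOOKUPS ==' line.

Apply in order:
  add 243.179.44.211/32 -> H4 at depth 32
  add 0.0.0.0/0 -> H6 at depth 0
  add 227.64.0.0/12 -> H7 at depth 12
  add 3.148.0.0/16 -> H4 at depth 16
  Q 227.64.0.1: descend 111000110100 ; hops seen [H6,H7] ; pick H7
  Q 227.64.0.0: descend 111000110100 ; hops seen [H6,H7] ; pick H7
  del 243.179.44.211/32 (clear depth 32)
  Q 3.148.0.61: descend 0000001110010100 ; hops seen [H6,H4] ; pick H4
  add 141.0.0.0/8 -> H3 at depth 8
  Q 252.222.176.218: descend 1111 ; hops seen [H6] ; pick H6
  add 227.79.0.0/16 -> H1 at depth 16
  Q 137.78.158.101: descend 10001 ; hops seen [H6] ; pick H6
  add 227.79.68.0/24 -> H5 at depth 24
  Q 227.79.68.14: descend 111000110100111101000100 ; hops seen [H6,H7,H1,H5] ; pick H5

== LOOKUPS ==
["H7","H7","H4","H6","H6","H5"]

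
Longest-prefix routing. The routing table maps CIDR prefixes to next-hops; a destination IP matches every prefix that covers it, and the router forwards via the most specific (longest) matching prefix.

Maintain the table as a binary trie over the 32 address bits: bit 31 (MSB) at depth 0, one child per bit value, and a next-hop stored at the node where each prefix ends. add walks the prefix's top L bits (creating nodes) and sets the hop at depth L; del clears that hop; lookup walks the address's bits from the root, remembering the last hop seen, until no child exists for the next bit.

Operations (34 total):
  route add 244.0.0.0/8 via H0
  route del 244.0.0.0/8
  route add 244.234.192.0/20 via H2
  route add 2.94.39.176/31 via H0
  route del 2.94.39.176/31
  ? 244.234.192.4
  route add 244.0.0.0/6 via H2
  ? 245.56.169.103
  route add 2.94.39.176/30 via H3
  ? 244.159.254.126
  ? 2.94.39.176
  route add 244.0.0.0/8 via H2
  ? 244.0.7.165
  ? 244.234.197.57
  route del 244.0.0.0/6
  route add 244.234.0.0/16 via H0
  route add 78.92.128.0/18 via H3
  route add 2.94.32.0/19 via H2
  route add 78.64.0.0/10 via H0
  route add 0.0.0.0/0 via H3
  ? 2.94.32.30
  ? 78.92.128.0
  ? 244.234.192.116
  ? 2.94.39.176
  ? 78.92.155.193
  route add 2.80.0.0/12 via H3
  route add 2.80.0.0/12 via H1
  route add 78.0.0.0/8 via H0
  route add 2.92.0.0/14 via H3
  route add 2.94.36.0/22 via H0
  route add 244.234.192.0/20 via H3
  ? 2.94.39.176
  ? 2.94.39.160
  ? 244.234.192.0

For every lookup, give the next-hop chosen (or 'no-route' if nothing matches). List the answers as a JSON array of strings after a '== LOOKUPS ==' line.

Trace:
  add 244.0.0.0/8 -> H0 at depth 8
  del 244.0.0.0/8 (clear depth 8)
  add 244.234.192.0/20 -> H2 at depth 20
  add 2.94.39.176/31 -> H0 at depth 31
  del 2.94.39.176/31 (clear depth 31)
  Q 244.234.192.4: descend 11110100111010101100 ; hops seen [H2] ; pick H2
  add 244.0.0.0/6 -> H2 at depth 6
  Q 245.56.169.103: descend 1111010 ; hops seen [H2] ; pick H2
  add 2.94.39.176/30 -> H3 at depth 30
  Q 244.159.254.126: descend 111101001 ; hops seen [H2] ; pick H2
  Q 2.94.39.176: descend 0000001001011110001001111011000 ; hops seen [H3] ; pick H3
  add 244.0.0.0/8 -> H2 at depth 8
  Q 244.0.7.165: descend 11110100 ; hops seen [H2,H2] ; pick H2
  Q 244.234.197.57: descend 11110100111010101100 ; hops seen [H2,H2,H2] ; pick H2
  del 244.0.0.0/6 (clear depth 6)
  add 244.234.0.0/16 -> H0 at depth 16
  add 78.92.128.0/18 -> H3 at depth 18
  add 2.94.32.0/19 -> H2 at depth 19
  add 78.64.0.0/10 -> H0 at depth 10
  add 0.0.0.0/0 -> H3 at depth 0
  Q 2.94.32.30: descend 000000100101111000100 ; hops seen [H3,H2] ; pick H2
  Q 78.92.128.0: descend 010011100101110010 ; hops seen [H3,H0,H3] ; pick H3
  Q 244.234.192.116: descend 11110100111010101100 ; hops seen [H3,H2,H0,H2] ; pick H2
  Q 2.94.39.176: descend 0000001001011110001001111011000 ; hops seen [H3,H2,H3] ; pick H3
  Q 78.92.155.193: descend 010011100101110010 ; hops seen [H3,H0,H3] ; pick H3
  add 2.80.0.0/12 -> H3 at depth 12
  add 2.80.0.0/12 -> H1 at depth 12
  add 78.0.0.0/8 -> H0 at depth 8
  add 2.92.0.0/14 -> H3 at depth 14
  add 2.94.36.0/22 -> H0 at depth 22
  add 244.234.192.0/20 -> H3 at depth 20
  Q 2.94.39.176: descend 0000001001011110001001111011000 ; hops seen [H3,H1,H3,H2,H0,H3] ; pick H3
  Q 2.94.39.160: descend 000000100101111000100111101 ; hops seen [H3,H1,H3,H2,H0] ; pick H0
  Q 244.234.192.0: descend 11110100111010101100 ; hops seen [H3,H2,H0,H3] ; pick H3

== LOOKUPS ==
["H2","H2","H2","H3","H2","H2","H2","H3","H2","H3","H3","H3","H0","H3"]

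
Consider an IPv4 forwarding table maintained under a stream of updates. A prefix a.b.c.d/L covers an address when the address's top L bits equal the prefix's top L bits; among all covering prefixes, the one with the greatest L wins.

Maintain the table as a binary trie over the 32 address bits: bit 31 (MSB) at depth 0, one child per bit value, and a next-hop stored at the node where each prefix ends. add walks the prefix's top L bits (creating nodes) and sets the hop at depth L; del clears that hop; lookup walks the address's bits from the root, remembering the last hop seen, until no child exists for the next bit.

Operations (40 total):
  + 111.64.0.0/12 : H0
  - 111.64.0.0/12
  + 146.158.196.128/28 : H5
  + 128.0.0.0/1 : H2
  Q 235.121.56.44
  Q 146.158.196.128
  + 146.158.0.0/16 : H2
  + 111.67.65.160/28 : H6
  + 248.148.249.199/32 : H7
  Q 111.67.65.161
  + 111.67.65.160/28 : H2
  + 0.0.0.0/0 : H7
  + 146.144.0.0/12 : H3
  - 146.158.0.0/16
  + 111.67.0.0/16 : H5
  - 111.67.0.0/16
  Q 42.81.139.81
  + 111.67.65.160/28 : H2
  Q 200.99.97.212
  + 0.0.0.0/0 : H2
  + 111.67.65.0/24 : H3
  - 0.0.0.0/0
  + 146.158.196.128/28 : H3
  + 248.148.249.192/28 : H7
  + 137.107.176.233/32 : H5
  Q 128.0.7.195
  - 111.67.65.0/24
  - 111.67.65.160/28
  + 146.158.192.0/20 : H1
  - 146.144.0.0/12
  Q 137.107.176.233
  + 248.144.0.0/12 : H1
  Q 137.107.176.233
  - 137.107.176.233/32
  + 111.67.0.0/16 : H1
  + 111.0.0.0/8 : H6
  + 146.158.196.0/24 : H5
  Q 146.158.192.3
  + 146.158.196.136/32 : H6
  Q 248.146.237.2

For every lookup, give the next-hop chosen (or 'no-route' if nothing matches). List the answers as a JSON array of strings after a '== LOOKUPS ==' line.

Trace:
  add 111.64.0.0/12 -> H0 at depth 12
  - 111.64.0.0/12 clear@12
  add 146.158.196.128/28 -> H5 at depth 28
  add 128.0.0.0/1 -> H2 at depth 1
  lookup 235.121.56.44: bits 1 walk d0:-→d1:H2 -> H2
  lookup 146.158.196.128: bits 1001001010011110110001001000 walk d0:-→d1:H2→d2:-→d3:-→d4:-→d5:-→d6:-→d7:-→d8:-→d9:-→d10:-→d11:-→d12:-→d13:-→d14:-→d15:-→d16:-→d17:-→d18:-→d19:-→d20:-→d21:-→d22:-→d23:-→d24:-→d25:-→d26:-→d27:-→d28:H5 -> H5
  add 146.158.0.0/16 -> H2 at depth 16
  add 111.67.65.160/28 -> H6 at depth 28
  add 248.148.249.199/32 -> H7 at depth 32
  lookup 111.67.65.161: bits 0110111101000011010000011010 walk d0:-→d1:-→d2:-→d3:-→d4:-→d5:-→d6:-→d7:-→d8:-→d9:-→d10:-→d11:-→d12:-→d13:-→d14:-→d15:-→d16:-→d17:-→d18:-→d19:-→d20:-→d21:-→d22:-→d23:-→d24:-→d25:-→d26:-→d27:-→d28:H6 -> H6
  add 111.67.65.160/28 -> H2 at depth 28
  add 0.0.0.0/0 -> H7 at depth 0
  add 146.144.0.0/12 -> H3 at depth 12
  - 146.158.0.0/16 clear@16
  add 111.67.0.0/16 -> H5 at depth 16
  - 111.67.0.0/16 clear@16
  lookup 42.81.139.81: bits 0 walk d0:H7→d1:- -> H7
  add 111.67.65.160/28 -> H2 at depth 28
  lookup 200.99.97.212: bits 11 walk d0:H7→d1:H2→d2:- -> H2
  add 0.0.0.0/0 -> H2 at depth 0
  add 111.67.65.0/24 -> H3 at depth 24
  - 0.0.0.0/0 clear@0
  add 146.158.196.128/28 -> H3 at depth 28
  add 248.148.249.192/28 -> H7 at depth 28
  add 137.107.176.233/32 -> H5 at depth 32
  lookup 128.0.7.195: bits 1000 walk d0:-→d1:H2→d2:-→d3:-→d4:- -> H2
  - 111.67.65.0/24 clear@24
  - 111.67.65.160/28 clear@28
  add 146.158.192.0/20 -> H1 at depth 20
  - 146.144.0.0/12 clear@12
  lookup 137.107.176.233: bits 10001001011010111011000011101001 walk d0:-→d1:H2→d2:-→d3:-→d4:-→d5:-→d6:-→d7:-→d8:-→d9:-→d10:-→d11:-→d12:-→d13:-→d14:-→d15:-→d16:-→d17:-→d18:-→d19:-→d20:-→d21:-→d22:-→d23:-→d24:-→d25:-→d26:-→d27:-→d28:-→d29:-→d30:-→d31:-→d32:H5 -> H5
  add 248.144.0.0/12 -> H1 at depth 12
  lookup 137.107.176.233: bits 10001001011010111011000011101001 walk d0:-→d1:H2→d2:-→d3:-→d4:-→d5:-→d6:-→d7:-→d8:-→d9:-→d10:-→d11:-→d12:-→d13:-→d14:-→d15:-→d16:-→d17:-→d18:-→d19:-→d20:-→d21:-→d22:-→d23:-→d24:-→d25:-→d26:-→d27:-→d28:-→d29:-→d30:-→d31:-→d32:H5 -> H5
  - 137.107.176.233/32 clear@32
  add 111.67.0.0/16 -> H1 at depth 16
  add 111.0.0.0/8 -> H6 at depth 8
  add 146.158.196.0/24 -> H5 at depth 24
  lookup 146.158.192.3: bits 100100101001111011000 walk d0:-→d1:H2→d2:-→d3:-→d4:-→d5:-→d6:-→d7:-→d8:-→d9:-→d10:-→d11:-→d12:-→d13:-→d14:-→d15:-→d16:-→d17:-→d18:-→d19:-→d20:H1→d21:- -> H1
  add 146.158.196.136/32 -> H6 at depth 32
  lookup 248.146.237.2: bits 1111100010010 walk d0:-→d1:H2→d2:-→d3:-→d4:-→d5:-→d6:-→d7:-→d8:-→d9:-→d10:-→d11:-→d12:H1→d13:- -> H1

== LOOKUPS ==
["H2","H5","H6","H7","H2","H2","H5","H5","H1","H1"]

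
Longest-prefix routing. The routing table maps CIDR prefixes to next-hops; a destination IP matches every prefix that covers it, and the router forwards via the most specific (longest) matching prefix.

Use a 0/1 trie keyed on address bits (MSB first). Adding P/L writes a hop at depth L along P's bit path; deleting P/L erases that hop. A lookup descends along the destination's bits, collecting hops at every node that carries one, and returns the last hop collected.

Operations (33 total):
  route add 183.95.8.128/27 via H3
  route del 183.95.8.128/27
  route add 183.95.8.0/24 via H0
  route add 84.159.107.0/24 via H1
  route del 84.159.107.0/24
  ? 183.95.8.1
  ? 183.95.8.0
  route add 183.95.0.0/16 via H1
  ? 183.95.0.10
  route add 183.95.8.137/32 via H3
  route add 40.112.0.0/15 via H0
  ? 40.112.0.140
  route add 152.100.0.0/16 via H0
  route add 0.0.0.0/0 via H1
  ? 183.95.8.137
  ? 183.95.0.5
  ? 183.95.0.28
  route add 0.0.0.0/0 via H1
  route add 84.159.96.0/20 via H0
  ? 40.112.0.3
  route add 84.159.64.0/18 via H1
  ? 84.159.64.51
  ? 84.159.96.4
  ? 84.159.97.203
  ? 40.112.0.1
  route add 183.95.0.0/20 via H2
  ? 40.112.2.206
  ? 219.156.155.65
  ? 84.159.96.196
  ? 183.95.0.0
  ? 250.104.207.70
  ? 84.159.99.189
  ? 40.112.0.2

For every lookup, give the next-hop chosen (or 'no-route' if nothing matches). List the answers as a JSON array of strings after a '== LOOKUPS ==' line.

Process each operation:
  add 183.95.8.128/27 -> H3 at depth 27
  - 183.95.8.128/27 clear@27
  add 183.95.8.0/24 -> H0 at depth 24
  add 84.159.107.0/24 -> H1 at depth 24
  - 84.159.107.0/24 clear@24
  lookup 183.95.8.1: bits 101101110101111100001000 walk d0:-→d1:-→d2:-→d3:-→d4:-→d5:-→d6:-→d7:-→d8:-→d9:-→d10:-→d11:-→d12:-→d13:-→d14:-→d15:-→d16:-→d17:-→d18:-→d19:-→d20:-→d21:-→d22:-→d23:-→d24:H0 -> H0
  lookup 183.95.8.0: bits 101101110101111100001000 walk d0:-→d1:-→d2:-→d3:-→d4:-→d5:-→d6:-→d7:-→d8:-→d9:-→d10:-→d11:-→d12:-→d13:-→d14:-→d15:-→d16:-→d17:-→d18:-→d19:-→d20:-→d21:-→d22:-→d23:-→d24:H0 -> H0
  add 183.95.0.0/16 -> H1 at depth 16
  lookup 183.95.0.10: bits 10110111010111110000 walk d0:-→d1:-→d2:-→d3:-→d4:-→d5:-→d6:-→d7:-→d8:-→d9:-→d10:-→d11:-→d12:-→d13:-→d14:-→d15:-→d16:H1→d17:-→d18:-→d19:-→d20:- -> H1
  add 183.95.8.137/32 -> H3 at depth 32
  add 40.112.0.0/15 -> H0 at depth 15
  lookup 40.112.0.140: bits 001010000111000 walk d0:-→d1:-→d2:-→d3:-→d4:-→d5:-→d6:-→d7:-→d8:-→d9:-→d10:-→d11:-→d12:-→d13:-→d14:-→d15:H0 -> H0
  add 152.100.0.0/16 -> H0 at depth 16
  add 0.0.0.0/0 -> H1 at depth 0
  lookup 183.95.8.137: bits 10110111010111110000100010001001 walk d0:H1→d1:-→d2:-→d3:-→d4:-→d5:-→d6:-→d7:-→d8:-→d9:-→d10:-→d11:-→d12:-→d13:-→d14:-→d15:-→d16:H1→d17:-→d18:-→d19:-→d20:-→d21:-→d22:-→d23:-→d24:H0→d25:-→d26:-→d27:-→d28:-→d29:-→d30:-→d31:-→d32:H3 -> H3
  lookup 183.95.0.5: bits 10110111010111110000 walk d0:H1→d1:-→d2:-→d3:-→d4:-→d5:-→d6:-→d7:-→d8:-→d9:-→d10:-→d11:-→d12:-→d13:-→d14:-→d15:-→d16:H1→d17:-→d18:-→d19:-→d20:- -> H1
  lookup 183.95.0.28: bits 10110111010111110000 walk d0:H1→d1:-→d2:-→d3:-→d4:-→d5:-→d6:-→d7:-→d8:-→d9:-→d10:-→d11:-→d12:-→d13:-→d14:-→d15:-→d16:H1→d17:-→d18:-→d19:-→d20:- -> H1
  add 0.0.0.0/0 -> H1 at depth 0
  add 84.159.96.0/20 -> H0 at depth 20
  lookup 40.112.0.3: bits 001010000111000 walk d0:H1→d1:-→d2:-→d3:-→d4:-→d5:-→d6:-→d7:-→d8:-→d9:-→d10:-→d11:-→d12:-→d13:-→d14:-→d15:H0 -> H0
  add 84.159.64.0/18 -> H1 at depth 18
  lookup 84.159.64.51: bits 010101001001111101 walk d0:H1→d1:-→d2:-→d3:-→d4:-→d5:-→d6:-→d7:-→d8:-→d9:-→d10:-→d11:-→d12:-→d13:-→d14:-→d15:-→d16:-→d17:-→d18:H1 -> H1
  lookup 84.159.96.4: bits 01010100100111110110 walk d0:H1→d1:-→d2:-→d3:-→d4:-→d5:-→d6:-→d7:-→d8:-→d9:-→d10:-→d11:-→d12:-→d13:-→d14:-→d15:-→d16:-→d17:-→d18:H1→d19:-→d20:H0 -> H0
  lookup 84.159.97.203: bits 01010100100111110110 walk d0:H1→d1:-→d2:-→d3:-→d4:-→d5:-→d6:-→d7:-→d8:-→d9:-→d10:-→d11:-→d12:-→d13:-→d14:-→d15:-→d16:-→d17:-→d18:H1→d19:-→d20:H0 -> H0
  lookup 40.112.0.1: bits 001010000111000 walk d0:H1→d1:-→d2:-→d3:-→d4:-→d5:-→d6:-→d7:-→d8:-→d9:-→d10:-→d11:-→d12:-→d13:-→d14:-→d15:H0 -> H0
  add 183.95.0.0/20 -> H2 at depth 20
  lookup 40.112.2.206: bits 001010000111000 walk d0:H1→d1:-→d2:-→d3:-→d4:-→d5:-→d6:-→d7:-→d8:-→d9:-→d10:-→d11:-→d12:-→d13:-→d14:-→d15:H0 -> H0
  lookup 219.156.155.65: bits 1 walk d0:H1→d1:- -> H1
  lookup 84.159.96.196: bits 01010100100111110110 walk d0:H1→d1:-→d2:-→d3:-→d4:-→d5:-→d6:-→d7:-→d8:-→d9:-→d10:-→d11:-→d12:-→d13:-→d14:-→d15:-→d16:-→d17:-→d18:H1→d19:-→d20:H0 -> H0
  lookup 183.95.0.0: bits 10110111010111110000 walk d0:H1→d1:-→d2:-→d3:-→d4:-→d5:-→d6:-→d7:-→d8:-→d9:-→d10:-→d11:-→d12:-→d13:-→d14:-→d15:-→d16:H1→d17:-→d18:-→d19:-→d20:H2 -> H2
  lookup 250.104.207.70: bits 1 walk d0:H1→d1:- -> H1
  lookup 84.159.99.189: bits 01010100100111110110 walk d0:H1→d1:-→d2:-→d3:-→d4:-→d5:-→d6:-→d7:-→d8:-→d9:-→d10:-→d11:-→d12:-→d13:-→d14:-→d15:-→d16:-→d17:-→d18:H1→d19:-→d20:H0 -> H0
  lookup 40.112.0.2: bits 001010000111000 walk d0:H1→d1:-→d2:-→d3:-→d4:-→d5:-→d6:-→d7:-→d8:-→d9:-→d10:-→d11:-→d12:-→d13:-→d14:-→d15:H0 -> H0

== LOOKUPS ==
["H0","H0","H1","H0","H3","H1","H1","H0","H1","H0","H0","H0","H0","H1","H0","H2","H1","H0","H0"]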